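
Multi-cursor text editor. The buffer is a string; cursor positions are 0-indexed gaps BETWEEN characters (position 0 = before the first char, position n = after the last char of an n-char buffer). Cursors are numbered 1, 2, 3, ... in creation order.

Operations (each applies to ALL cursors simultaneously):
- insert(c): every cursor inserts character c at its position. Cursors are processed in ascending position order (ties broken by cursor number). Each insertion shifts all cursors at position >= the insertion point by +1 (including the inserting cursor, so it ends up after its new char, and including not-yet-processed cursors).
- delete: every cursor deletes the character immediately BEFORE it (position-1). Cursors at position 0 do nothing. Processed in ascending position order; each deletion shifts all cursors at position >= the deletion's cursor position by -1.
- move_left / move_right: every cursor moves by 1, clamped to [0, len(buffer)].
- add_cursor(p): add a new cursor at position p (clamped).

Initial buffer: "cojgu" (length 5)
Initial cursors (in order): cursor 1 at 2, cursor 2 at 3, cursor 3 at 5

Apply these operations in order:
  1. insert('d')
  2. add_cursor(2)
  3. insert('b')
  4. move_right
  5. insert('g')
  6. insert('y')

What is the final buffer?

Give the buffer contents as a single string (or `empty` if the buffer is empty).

After op 1 (insert('d')): buffer="codjdgud" (len 8), cursors c1@3 c2@5 c3@8, authorship ..1.2..3
After op 2 (add_cursor(2)): buffer="codjdgud" (len 8), cursors c4@2 c1@3 c2@5 c3@8, authorship ..1.2..3
After op 3 (insert('b')): buffer="cobdbjdbgudb" (len 12), cursors c4@3 c1@5 c2@8 c3@12, authorship ..411.22..33
After op 4 (move_right): buffer="cobdbjdbgudb" (len 12), cursors c4@4 c1@6 c2@9 c3@12, authorship ..411.22..33
After op 5 (insert('g')): buffer="cobdgbjgdbggudbg" (len 16), cursors c4@5 c1@8 c2@12 c3@16, authorship ..4141.122.2.333
After op 6 (insert('y')): buffer="cobdgybjgydbggyudbgy" (len 20), cursors c4@6 c1@10 c2@15 c3@20, authorship ..41441.1122.22.3333

Answer: cobdgybjgydbggyudbgy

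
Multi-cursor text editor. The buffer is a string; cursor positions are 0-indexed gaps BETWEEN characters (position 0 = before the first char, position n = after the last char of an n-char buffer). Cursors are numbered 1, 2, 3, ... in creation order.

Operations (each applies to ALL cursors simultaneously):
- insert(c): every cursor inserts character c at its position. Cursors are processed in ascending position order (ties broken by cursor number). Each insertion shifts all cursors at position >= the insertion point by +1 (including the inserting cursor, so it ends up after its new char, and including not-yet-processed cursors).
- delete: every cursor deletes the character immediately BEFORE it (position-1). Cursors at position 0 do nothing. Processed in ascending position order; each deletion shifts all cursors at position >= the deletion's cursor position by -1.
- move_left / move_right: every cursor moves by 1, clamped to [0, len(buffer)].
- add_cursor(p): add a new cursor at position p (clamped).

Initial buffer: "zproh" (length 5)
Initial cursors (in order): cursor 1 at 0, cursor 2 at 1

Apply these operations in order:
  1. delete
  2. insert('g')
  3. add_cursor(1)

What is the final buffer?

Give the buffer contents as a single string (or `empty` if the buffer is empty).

Answer: ggproh

Derivation:
After op 1 (delete): buffer="proh" (len 4), cursors c1@0 c2@0, authorship ....
After op 2 (insert('g')): buffer="ggproh" (len 6), cursors c1@2 c2@2, authorship 12....
After op 3 (add_cursor(1)): buffer="ggproh" (len 6), cursors c3@1 c1@2 c2@2, authorship 12....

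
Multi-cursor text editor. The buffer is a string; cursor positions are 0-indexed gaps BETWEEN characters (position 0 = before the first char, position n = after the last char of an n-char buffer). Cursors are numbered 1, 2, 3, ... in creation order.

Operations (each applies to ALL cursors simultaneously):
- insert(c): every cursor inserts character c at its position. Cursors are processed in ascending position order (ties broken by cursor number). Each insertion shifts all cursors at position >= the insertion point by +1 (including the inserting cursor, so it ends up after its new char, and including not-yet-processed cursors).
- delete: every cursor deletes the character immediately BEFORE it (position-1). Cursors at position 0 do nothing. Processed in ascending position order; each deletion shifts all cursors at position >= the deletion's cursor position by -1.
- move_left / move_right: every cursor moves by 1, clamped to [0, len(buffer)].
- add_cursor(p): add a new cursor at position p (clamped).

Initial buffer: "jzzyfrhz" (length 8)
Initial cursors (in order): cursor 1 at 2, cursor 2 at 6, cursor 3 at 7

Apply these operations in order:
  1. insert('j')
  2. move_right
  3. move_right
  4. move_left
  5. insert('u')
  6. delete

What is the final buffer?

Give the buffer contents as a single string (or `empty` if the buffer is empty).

After op 1 (insert('j')): buffer="jzjzyfrjhjz" (len 11), cursors c1@3 c2@8 c3@10, authorship ..1....2.3.
After op 2 (move_right): buffer="jzjzyfrjhjz" (len 11), cursors c1@4 c2@9 c3@11, authorship ..1....2.3.
After op 3 (move_right): buffer="jzjzyfrjhjz" (len 11), cursors c1@5 c2@10 c3@11, authorship ..1....2.3.
After op 4 (move_left): buffer="jzjzyfrjhjz" (len 11), cursors c1@4 c2@9 c3@10, authorship ..1....2.3.
After op 5 (insert('u')): buffer="jzjzuyfrjhujuz" (len 14), cursors c1@5 c2@11 c3@13, authorship ..1.1...2.233.
After op 6 (delete): buffer="jzjzyfrjhjz" (len 11), cursors c1@4 c2@9 c3@10, authorship ..1....2.3.

Answer: jzjzyfrjhjz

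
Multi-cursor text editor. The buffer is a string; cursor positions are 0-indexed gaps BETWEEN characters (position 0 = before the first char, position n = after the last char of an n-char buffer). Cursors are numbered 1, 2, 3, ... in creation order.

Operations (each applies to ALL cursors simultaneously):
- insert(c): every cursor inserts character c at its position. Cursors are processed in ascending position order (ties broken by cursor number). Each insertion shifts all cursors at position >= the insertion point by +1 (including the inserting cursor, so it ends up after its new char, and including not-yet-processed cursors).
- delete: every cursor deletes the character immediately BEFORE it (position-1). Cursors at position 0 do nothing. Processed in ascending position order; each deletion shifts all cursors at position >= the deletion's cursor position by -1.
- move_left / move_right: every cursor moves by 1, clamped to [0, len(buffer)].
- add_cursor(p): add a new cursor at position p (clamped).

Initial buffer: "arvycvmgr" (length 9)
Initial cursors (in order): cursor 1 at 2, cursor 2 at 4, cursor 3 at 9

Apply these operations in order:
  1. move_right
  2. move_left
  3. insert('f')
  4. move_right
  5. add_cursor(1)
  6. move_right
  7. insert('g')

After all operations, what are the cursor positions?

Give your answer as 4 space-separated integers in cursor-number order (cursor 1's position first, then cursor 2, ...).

After op 1 (move_right): buffer="arvycvmgr" (len 9), cursors c1@3 c2@5 c3@9, authorship .........
After op 2 (move_left): buffer="arvycvmgr" (len 9), cursors c1@2 c2@4 c3@8, authorship .........
After op 3 (insert('f')): buffer="arfvyfcvmgfr" (len 12), cursors c1@3 c2@6 c3@11, authorship ..1..2....3.
After op 4 (move_right): buffer="arfvyfcvmgfr" (len 12), cursors c1@4 c2@7 c3@12, authorship ..1..2....3.
After op 5 (add_cursor(1)): buffer="arfvyfcvmgfr" (len 12), cursors c4@1 c1@4 c2@7 c3@12, authorship ..1..2....3.
After op 6 (move_right): buffer="arfvyfcvmgfr" (len 12), cursors c4@2 c1@5 c2@8 c3@12, authorship ..1..2....3.
After op 7 (insert('g')): buffer="argfvygfcvgmgfrg" (len 16), cursors c4@3 c1@7 c2@11 c3@16, authorship ..41..12..2..3.3

Answer: 7 11 16 3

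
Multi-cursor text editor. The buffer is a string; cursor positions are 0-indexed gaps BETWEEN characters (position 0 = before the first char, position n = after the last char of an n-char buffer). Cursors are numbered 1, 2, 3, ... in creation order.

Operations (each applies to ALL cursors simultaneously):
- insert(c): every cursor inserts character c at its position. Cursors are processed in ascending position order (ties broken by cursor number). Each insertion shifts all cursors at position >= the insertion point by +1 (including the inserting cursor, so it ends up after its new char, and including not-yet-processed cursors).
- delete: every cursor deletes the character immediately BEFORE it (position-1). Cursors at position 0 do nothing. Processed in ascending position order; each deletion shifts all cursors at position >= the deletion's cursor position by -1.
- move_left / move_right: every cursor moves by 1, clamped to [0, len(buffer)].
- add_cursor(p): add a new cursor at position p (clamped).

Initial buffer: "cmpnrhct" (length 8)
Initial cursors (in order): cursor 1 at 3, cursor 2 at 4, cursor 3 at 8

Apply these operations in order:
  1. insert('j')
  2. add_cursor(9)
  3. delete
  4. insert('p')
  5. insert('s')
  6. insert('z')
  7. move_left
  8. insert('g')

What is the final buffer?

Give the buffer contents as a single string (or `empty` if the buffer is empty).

After op 1 (insert('j')): buffer="cmpjnjrhctj" (len 11), cursors c1@4 c2@6 c3@11, authorship ...1.2....3
After op 2 (add_cursor(9)): buffer="cmpjnjrhctj" (len 11), cursors c1@4 c2@6 c4@9 c3@11, authorship ...1.2....3
After op 3 (delete): buffer="cmpnrht" (len 7), cursors c1@3 c2@4 c4@6 c3@7, authorship .......
After op 4 (insert('p')): buffer="cmppnprhptp" (len 11), cursors c1@4 c2@6 c4@9 c3@11, authorship ...1.2..4.3
After op 5 (insert('s')): buffer="cmppsnpsrhpstps" (len 15), cursors c1@5 c2@8 c4@12 c3@15, authorship ...11.22..44.33
After op 6 (insert('z')): buffer="cmppsznpszrhpsztpsz" (len 19), cursors c1@6 c2@10 c4@15 c3@19, authorship ...111.222..444.333
After op 7 (move_left): buffer="cmppsznpszrhpsztpsz" (len 19), cursors c1@5 c2@9 c4@14 c3@18, authorship ...111.222..444.333
After op 8 (insert('g')): buffer="cmppsgznpsgzrhpsgztpsgz" (len 23), cursors c1@6 c2@11 c4@17 c3@22, authorship ...1111.2222..4444.3333

Answer: cmppsgznpsgzrhpsgztpsgz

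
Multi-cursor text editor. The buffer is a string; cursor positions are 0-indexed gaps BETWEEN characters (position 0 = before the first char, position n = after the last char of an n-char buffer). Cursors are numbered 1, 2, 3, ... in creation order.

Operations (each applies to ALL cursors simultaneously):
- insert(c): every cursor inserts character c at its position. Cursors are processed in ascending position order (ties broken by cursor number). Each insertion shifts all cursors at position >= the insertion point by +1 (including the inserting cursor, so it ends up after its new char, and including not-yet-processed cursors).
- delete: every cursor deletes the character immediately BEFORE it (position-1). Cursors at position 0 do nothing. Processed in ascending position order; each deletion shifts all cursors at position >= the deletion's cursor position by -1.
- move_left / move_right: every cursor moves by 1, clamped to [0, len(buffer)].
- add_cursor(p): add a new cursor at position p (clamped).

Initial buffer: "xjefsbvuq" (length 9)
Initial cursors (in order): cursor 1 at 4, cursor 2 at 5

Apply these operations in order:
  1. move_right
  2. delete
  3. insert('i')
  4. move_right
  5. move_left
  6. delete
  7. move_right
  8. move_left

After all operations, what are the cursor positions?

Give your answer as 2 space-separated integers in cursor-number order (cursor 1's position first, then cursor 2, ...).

Answer: 4 4

Derivation:
After op 1 (move_right): buffer="xjefsbvuq" (len 9), cursors c1@5 c2@6, authorship .........
After op 2 (delete): buffer="xjefvuq" (len 7), cursors c1@4 c2@4, authorship .......
After op 3 (insert('i')): buffer="xjefiivuq" (len 9), cursors c1@6 c2@6, authorship ....12...
After op 4 (move_right): buffer="xjefiivuq" (len 9), cursors c1@7 c2@7, authorship ....12...
After op 5 (move_left): buffer="xjefiivuq" (len 9), cursors c1@6 c2@6, authorship ....12...
After op 6 (delete): buffer="xjefvuq" (len 7), cursors c1@4 c2@4, authorship .......
After op 7 (move_right): buffer="xjefvuq" (len 7), cursors c1@5 c2@5, authorship .......
After op 8 (move_left): buffer="xjefvuq" (len 7), cursors c1@4 c2@4, authorship .......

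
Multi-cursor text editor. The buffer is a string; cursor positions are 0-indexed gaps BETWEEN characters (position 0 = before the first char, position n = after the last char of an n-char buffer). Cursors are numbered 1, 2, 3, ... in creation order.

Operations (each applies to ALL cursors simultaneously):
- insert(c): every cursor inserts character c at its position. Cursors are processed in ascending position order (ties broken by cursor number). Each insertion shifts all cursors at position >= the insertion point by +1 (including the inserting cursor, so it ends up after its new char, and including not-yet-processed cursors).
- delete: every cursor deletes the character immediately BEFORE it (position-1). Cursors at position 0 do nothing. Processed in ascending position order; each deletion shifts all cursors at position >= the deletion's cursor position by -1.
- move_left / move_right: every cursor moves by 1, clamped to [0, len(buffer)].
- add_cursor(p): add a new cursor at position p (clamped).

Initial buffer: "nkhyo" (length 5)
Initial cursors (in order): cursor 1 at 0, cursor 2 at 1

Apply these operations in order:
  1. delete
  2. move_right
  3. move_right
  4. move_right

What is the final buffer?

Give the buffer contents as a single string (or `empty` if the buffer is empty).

After op 1 (delete): buffer="khyo" (len 4), cursors c1@0 c2@0, authorship ....
After op 2 (move_right): buffer="khyo" (len 4), cursors c1@1 c2@1, authorship ....
After op 3 (move_right): buffer="khyo" (len 4), cursors c1@2 c2@2, authorship ....
After op 4 (move_right): buffer="khyo" (len 4), cursors c1@3 c2@3, authorship ....

Answer: khyo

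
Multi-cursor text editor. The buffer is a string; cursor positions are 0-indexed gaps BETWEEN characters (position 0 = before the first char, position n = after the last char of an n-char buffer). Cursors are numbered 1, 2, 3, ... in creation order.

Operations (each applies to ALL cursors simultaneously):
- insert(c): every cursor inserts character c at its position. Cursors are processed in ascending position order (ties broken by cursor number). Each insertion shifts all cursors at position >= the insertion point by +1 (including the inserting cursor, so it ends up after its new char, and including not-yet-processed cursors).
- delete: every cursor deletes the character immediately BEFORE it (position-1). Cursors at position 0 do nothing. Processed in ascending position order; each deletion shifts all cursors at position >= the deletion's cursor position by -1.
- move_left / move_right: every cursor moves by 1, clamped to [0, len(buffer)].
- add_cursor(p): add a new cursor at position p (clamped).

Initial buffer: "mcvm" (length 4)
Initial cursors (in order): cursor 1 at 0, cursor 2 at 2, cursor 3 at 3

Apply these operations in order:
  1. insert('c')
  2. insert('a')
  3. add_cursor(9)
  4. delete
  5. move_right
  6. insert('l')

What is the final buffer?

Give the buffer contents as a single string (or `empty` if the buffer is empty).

After op 1 (insert('c')): buffer="cmccvcm" (len 7), cursors c1@1 c2@4 c3@6, authorship 1..2.3.
After op 2 (insert('a')): buffer="camccavcam" (len 10), cursors c1@2 c2@6 c3@9, authorship 11..22.33.
After op 3 (add_cursor(9)): buffer="camccavcam" (len 10), cursors c1@2 c2@6 c3@9 c4@9, authorship 11..22.33.
After op 4 (delete): buffer="cmccvm" (len 6), cursors c1@1 c2@4 c3@5 c4@5, authorship 1..2..
After op 5 (move_right): buffer="cmccvm" (len 6), cursors c1@2 c2@5 c3@6 c4@6, authorship 1..2..
After op 6 (insert('l')): buffer="cmlccvlmll" (len 10), cursors c1@3 c2@7 c3@10 c4@10, authorship 1.1.2.2.34

Answer: cmlccvlmll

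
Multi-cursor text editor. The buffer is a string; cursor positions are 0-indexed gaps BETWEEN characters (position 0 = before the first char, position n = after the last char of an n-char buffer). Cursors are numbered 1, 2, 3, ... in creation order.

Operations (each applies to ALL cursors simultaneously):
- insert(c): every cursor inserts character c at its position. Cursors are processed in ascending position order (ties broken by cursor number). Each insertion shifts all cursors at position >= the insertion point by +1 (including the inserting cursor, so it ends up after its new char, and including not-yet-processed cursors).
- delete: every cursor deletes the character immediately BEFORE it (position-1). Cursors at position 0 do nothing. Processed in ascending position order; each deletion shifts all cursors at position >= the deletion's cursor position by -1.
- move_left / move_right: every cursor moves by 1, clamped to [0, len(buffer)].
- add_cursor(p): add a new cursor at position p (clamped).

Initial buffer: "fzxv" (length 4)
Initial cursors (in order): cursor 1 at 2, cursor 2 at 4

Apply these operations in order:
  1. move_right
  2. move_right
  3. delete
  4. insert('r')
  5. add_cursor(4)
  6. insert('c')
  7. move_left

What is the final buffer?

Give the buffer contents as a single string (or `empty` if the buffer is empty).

Answer: fzrrccc

Derivation:
After op 1 (move_right): buffer="fzxv" (len 4), cursors c1@3 c2@4, authorship ....
After op 2 (move_right): buffer="fzxv" (len 4), cursors c1@4 c2@4, authorship ....
After op 3 (delete): buffer="fz" (len 2), cursors c1@2 c2@2, authorship ..
After op 4 (insert('r')): buffer="fzrr" (len 4), cursors c1@4 c2@4, authorship ..12
After op 5 (add_cursor(4)): buffer="fzrr" (len 4), cursors c1@4 c2@4 c3@4, authorship ..12
After op 6 (insert('c')): buffer="fzrrccc" (len 7), cursors c1@7 c2@7 c3@7, authorship ..12123
After op 7 (move_left): buffer="fzrrccc" (len 7), cursors c1@6 c2@6 c3@6, authorship ..12123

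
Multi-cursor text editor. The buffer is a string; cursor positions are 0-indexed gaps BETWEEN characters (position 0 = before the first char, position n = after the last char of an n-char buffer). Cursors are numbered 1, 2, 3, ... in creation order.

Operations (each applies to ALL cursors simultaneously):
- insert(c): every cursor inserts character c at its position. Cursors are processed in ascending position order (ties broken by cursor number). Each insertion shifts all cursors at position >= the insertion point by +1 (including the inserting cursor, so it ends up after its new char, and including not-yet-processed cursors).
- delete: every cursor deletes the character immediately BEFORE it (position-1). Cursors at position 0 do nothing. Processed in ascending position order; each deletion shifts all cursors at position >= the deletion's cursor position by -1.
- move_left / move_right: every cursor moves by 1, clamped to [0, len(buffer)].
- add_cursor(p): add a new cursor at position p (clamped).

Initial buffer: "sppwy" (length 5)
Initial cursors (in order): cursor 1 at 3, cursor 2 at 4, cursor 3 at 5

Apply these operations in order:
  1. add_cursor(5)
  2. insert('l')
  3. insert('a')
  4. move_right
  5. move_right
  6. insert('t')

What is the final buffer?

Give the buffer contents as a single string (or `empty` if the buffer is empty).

After op 1 (add_cursor(5)): buffer="sppwy" (len 5), cursors c1@3 c2@4 c3@5 c4@5, authorship .....
After op 2 (insert('l')): buffer="spplwlyll" (len 9), cursors c1@4 c2@6 c3@9 c4@9, authorship ...1.2.34
After op 3 (insert('a')): buffer="spplawlayllaa" (len 13), cursors c1@5 c2@8 c3@13 c4@13, authorship ...11.22.3434
After op 4 (move_right): buffer="spplawlayllaa" (len 13), cursors c1@6 c2@9 c3@13 c4@13, authorship ...11.22.3434
After op 5 (move_right): buffer="spplawlayllaa" (len 13), cursors c1@7 c2@10 c3@13 c4@13, authorship ...11.22.3434
After op 6 (insert('t')): buffer="spplawltayltlaatt" (len 17), cursors c1@8 c2@12 c3@17 c4@17, authorship ...11.212.3243434

Answer: spplawltayltlaatt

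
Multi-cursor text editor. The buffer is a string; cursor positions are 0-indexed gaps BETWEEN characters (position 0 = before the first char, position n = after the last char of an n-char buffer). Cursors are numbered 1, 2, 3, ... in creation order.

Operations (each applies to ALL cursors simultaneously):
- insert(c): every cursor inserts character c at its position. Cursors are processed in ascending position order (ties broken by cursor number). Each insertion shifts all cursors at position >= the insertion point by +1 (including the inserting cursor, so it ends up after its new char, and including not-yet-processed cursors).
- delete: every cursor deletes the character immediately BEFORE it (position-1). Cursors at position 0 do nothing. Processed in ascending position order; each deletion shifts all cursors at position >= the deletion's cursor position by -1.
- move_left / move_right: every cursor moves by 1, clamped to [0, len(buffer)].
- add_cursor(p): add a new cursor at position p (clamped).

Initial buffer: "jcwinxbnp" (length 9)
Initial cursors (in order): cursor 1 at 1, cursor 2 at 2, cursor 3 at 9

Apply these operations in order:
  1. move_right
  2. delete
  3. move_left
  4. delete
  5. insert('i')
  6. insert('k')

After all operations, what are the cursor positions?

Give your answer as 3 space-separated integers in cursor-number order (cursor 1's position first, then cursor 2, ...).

Answer: 4 4 10

Derivation:
After op 1 (move_right): buffer="jcwinxbnp" (len 9), cursors c1@2 c2@3 c3@9, authorship .........
After op 2 (delete): buffer="jinxbn" (len 6), cursors c1@1 c2@1 c3@6, authorship ......
After op 3 (move_left): buffer="jinxbn" (len 6), cursors c1@0 c2@0 c3@5, authorship ......
After op 4 (delete): buffer="jinxn" (len 5), cursors c1@0 c2@0 c3@4, authorship .....
After op 5 (insert('i')): buffer="iijinxin" (len 8), cursors c1@2 c2@2 c3@7, authorship 12....3.
After op 6 (insert('k')): buffer="iikkjinxikn" (len 11), cursors c1@4 c2@4 c3@10, authorship 1212....33.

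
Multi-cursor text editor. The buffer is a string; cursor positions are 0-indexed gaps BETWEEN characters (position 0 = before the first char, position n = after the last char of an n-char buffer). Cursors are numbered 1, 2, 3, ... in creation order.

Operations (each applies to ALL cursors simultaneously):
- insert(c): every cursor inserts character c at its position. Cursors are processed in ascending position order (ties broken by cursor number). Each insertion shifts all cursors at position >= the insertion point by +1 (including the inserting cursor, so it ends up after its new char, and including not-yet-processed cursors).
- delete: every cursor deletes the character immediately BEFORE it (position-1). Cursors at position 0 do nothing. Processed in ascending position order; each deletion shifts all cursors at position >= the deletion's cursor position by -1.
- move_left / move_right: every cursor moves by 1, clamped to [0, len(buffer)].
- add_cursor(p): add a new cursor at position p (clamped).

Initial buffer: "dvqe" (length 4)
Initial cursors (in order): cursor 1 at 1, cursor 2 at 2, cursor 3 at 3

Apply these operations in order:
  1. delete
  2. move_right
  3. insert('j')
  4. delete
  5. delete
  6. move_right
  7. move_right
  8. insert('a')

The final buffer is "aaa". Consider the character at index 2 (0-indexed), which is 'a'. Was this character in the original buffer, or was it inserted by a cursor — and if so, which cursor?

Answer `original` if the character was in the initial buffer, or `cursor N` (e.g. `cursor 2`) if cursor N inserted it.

Answer: cursor 3

Derivation:
After op 1 (delete): buffer="e" (len 1), cursors c1@0 c2@0 c3@0, authorship .
After op 2 (move_right): buffer="e" (len 1), cursors c1@1 c2@1 c3@1, authorship .
After op 3 (insert('j')): buffer="ejjj" (len 4), cursors c1@4 c2@4 c3@4, authorship .123
After op 4 (delete): buffer="e" (len 1), cursors c1@1 c2@1 c3@1, authorship .
After op 5 (delete): buffer="" (len 0), cursors c1@0 c2@0 c3@0, authorship 
After op 6 (move_right): buffer="" (len 0), cursors c1@0 c2@0 c3@0, authorship 
After op 7 (move_right): buffer="" (len 0), cursors c1@0 c2@0 c3@0, authorship 
After op 8 (insert('a')): buffer="aaa" (len 3), cursors c1@3 c2@3 c3@3, authorship 123
Authorship (.=original, N=cursor N): 1 2 3
Index 2: author = 3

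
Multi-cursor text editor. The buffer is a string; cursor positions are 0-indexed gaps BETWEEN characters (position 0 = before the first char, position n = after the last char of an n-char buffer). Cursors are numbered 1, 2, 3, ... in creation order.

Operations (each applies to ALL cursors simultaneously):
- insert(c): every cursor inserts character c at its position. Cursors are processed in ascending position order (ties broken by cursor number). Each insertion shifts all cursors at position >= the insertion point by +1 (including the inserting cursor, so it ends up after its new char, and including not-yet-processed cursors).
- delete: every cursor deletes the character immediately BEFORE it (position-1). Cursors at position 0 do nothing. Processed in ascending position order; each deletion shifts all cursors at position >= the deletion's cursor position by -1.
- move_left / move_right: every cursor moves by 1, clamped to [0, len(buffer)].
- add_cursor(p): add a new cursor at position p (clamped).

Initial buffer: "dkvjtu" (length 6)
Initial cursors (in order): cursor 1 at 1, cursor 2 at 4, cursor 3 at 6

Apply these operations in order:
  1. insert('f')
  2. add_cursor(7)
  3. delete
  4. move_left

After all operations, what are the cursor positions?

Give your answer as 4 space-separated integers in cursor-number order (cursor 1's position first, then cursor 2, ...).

Answer: 0 3 4 3

Derivation:
After op 1 (insert('f')): buffer="dfkvjftuf" (len 9), cursors c1@2 c2@6 c3@9, authorship .1...2..3
After op 2 (add_cursor(7)): buffer="dfkvjftuf" (len 9), cursors c1@2 c2@6 c4@7 c3@9, authorship .1...2..3
After op 3 (delete): buffer="dkvju" (len 5), cursors c1@1 c2@4 c4@4 c3@5, authorship .....
After op 4 (move_left): buffer="dkvju" (len 5), cursors c1@0 c2@3 c4@3 c3@4, authorship .....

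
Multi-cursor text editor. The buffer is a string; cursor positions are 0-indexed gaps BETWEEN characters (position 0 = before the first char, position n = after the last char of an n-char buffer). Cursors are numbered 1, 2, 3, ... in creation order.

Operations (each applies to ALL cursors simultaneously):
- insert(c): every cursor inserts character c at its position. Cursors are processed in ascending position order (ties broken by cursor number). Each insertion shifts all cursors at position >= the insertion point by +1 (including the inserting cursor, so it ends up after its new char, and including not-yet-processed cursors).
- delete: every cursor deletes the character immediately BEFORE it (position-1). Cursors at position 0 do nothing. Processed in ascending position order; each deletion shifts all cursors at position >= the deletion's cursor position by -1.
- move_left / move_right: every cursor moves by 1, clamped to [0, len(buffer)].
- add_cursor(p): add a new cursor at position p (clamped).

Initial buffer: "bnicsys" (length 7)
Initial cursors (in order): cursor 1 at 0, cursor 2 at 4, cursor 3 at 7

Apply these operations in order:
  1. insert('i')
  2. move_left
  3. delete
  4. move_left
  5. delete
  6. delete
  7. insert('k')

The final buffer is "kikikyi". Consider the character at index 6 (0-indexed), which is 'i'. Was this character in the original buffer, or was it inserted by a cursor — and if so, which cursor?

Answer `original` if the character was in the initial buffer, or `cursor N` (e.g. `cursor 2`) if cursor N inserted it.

Answer: cursor 3

Derivation:
After op 1 (insert('i')): buffer="ibnicisysi" (len 10), cursors c1@1 c2@6 c3@10, authorship 1....2...3
After op 2 (move_left): buffer="ibnicisysi" (len 10), cursors c1@0 c2@5 c3@9, authorship 1....2...3
After op 3 (delete): buffer="ibniisyi" (len 8), cursors c1@0 c2@4 c3@7, authorship 1...2..3
After op 4 (move_left): buffer="ibniisyi" (len 8), cursors c1@0 c2@3 c3@6, authorship 1...2..3
After op 5 (delete): buffer="ibiiyi" (len 6), cursors c1@0 c2@2 c3@4, authorship 1..2.3
After op 6 (delete): buffer="iiyi" (len 4), cursors c1@0 c2@1 c3@2, authorship 1..3
After op 7 (insert('k')): buffer="kikikyi" (len 7), cursors c1@1 c2@3 c3@5, authorship 112.3.3
Authorship (.=original, N=cursor N): 1 1 2 . 3 . 3
Index 6: author = 3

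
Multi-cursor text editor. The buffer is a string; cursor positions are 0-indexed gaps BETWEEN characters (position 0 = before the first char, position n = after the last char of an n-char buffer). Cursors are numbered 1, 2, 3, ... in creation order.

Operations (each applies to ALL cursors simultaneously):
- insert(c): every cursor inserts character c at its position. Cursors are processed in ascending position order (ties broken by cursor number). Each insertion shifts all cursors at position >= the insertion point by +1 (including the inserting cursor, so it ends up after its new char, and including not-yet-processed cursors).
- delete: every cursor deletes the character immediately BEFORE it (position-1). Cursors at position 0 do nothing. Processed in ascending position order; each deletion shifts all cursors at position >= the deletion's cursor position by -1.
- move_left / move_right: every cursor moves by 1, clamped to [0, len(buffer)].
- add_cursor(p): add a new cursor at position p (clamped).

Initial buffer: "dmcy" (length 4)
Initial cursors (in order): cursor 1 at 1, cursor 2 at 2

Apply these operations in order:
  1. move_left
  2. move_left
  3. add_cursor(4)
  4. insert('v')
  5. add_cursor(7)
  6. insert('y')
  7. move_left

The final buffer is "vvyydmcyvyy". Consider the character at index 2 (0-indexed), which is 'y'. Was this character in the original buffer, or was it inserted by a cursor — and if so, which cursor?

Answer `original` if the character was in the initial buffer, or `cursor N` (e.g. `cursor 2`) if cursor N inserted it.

After op 1 (move_left): buffer="dmcy" (len 4), cursors c1@0 c2@1, authorship ....
After op 2 (move_left): buffer="dmcy" (len 4), cursors c1@0 c2@0, authorship ....
After op 3 (add_cursor(4)): buffer="dmcy" (len 4), cursors c1@0 c2@0 c3@4, authorship ....
After op 4 (insert('v')): buffer="vvdmcyv" (len 7), cursors c1@2 c2@2 c3@7, authorship 12....3
After op 5 (add_cursor(7)): buffer="vvdmcyv" (len 7), cursors c1@2 c2@2 c3@7 c4@7, authorship 12....3
After op 6 (insert('y')): buffer="vvyydmcyvyy" (len 11), cursors c1@4 c2@4 c3@11 c4@11, authorship 1212....334
After op 7 (move_left): buffer="vvyydmcyvyy" (len 11), cursors c1@3 c2@3 c3@10 c4@10, authorship 1212....334
Authorship (.=original, N=cursor N): 1 2 1 2 . . . . 3 3 4
Index 2: author = 1

Answer: cursor 1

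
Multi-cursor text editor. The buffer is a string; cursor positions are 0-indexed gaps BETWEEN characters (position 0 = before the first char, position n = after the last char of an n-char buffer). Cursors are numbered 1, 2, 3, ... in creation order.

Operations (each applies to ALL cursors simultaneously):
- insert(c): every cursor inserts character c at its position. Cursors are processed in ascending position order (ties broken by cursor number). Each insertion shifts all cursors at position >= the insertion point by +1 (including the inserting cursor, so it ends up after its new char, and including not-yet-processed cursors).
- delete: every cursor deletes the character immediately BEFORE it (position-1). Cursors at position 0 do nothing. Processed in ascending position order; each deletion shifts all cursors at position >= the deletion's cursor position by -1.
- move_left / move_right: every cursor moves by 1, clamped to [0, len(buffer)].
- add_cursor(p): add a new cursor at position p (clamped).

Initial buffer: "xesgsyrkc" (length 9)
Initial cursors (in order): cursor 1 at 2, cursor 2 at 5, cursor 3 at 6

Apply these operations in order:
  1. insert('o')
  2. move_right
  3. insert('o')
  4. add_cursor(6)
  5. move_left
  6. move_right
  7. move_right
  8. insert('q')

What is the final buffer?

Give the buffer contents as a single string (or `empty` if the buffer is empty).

Answer: xeosogqsqoyooqrokqc

Derivation:
After op 1 (insert('o')): buffer="xeosgsoyorkc" (len 12), cursors c1@3 c2@7 c3@9, authorship ..1...2.3...
After op 2 (move_right): buffer="xeosgsoyorkc" (len 12), cursors c1@4 c2@8 c3@10, authorship ..1...2.3...
After op 3 (insert('o')): buffer="xeosogsoyoorokc" (len 15), cursors c1@5 c2@10 c3@13, authorship ..1.1..2.23.3..
After op 4 (add_cursor(6)): buffer="xeosogsoyoorokc" (len 15), cursors c1@5 c4@6 c2@10 c3@13, authorship ..1.1..2.23.3..
After op 5 (move_left): buffer="xeosogsoyoorokc" (len 15), cursors c1@4 c4@5 c2@9 c3@12, authorship ..1.1..2.23.3..
After op 6 (move_right): buffer="xeosogsoyoorokc" (len 15), cursors c1@5 c4@6 c2@10 c3@13, authorship ..1.1..2.23.3..
After op 7 (move_right): buffer="xeosogsoyoorokc" (len 15), cursors c1@6 c4@7 c2@11 c3@14, authorship ..1.1..2.23.3..
After op 8 (insert('q')): buffer="xeosogqsqoyooqrokqc" (len 19), cursors c1@7 c4@9 c2@14 c3@18, authorship ..1.1.1.42.232.3.3.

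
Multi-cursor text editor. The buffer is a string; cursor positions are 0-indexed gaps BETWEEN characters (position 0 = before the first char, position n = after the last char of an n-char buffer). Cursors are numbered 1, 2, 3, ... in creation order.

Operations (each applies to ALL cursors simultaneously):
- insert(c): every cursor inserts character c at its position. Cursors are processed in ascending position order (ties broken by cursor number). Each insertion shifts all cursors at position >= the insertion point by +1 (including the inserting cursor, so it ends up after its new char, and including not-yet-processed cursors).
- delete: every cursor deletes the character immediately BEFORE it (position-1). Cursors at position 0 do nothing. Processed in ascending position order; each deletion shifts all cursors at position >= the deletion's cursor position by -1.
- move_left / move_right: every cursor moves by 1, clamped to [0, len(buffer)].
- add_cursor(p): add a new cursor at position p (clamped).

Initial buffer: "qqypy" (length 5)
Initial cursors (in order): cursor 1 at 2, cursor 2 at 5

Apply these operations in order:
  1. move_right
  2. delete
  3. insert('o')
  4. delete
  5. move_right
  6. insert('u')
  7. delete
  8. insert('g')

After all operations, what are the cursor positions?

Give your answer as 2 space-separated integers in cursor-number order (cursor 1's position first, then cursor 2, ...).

After op 1 (move_right): buffer="qqypy" (len 5), cursors c1@3 c2@5, authorship .....
After op 2 (delete): buffer="qqp" (len 3), cursors c1@2 c2@3, authorship ...
After op 3 (insert('o')): buffer="qqopo" (len 5), cursors c1@3 c2@5, authorship ..1.2
After op 4 (delete): buffer="qqp" (len 3), cursors c1@2 c2@3, authorship ...
After op 5 (move_right): buffer="qqp" (len 3), cursors c1@3 c2@3, authorship ...
After op 6 (insert('u')): buffer="qqpuu" (len 5), cursors c1@5 c2@5, authorship ...12
After op 7 (delete): buffer="qqp" (len 3), cursors c1@3 c2@3, authorship ...
After op 8 (insert('g')): buffer="qqpgg" (len 5), cursors c1@5 c2@5, authorship ...12

Answer: 5 5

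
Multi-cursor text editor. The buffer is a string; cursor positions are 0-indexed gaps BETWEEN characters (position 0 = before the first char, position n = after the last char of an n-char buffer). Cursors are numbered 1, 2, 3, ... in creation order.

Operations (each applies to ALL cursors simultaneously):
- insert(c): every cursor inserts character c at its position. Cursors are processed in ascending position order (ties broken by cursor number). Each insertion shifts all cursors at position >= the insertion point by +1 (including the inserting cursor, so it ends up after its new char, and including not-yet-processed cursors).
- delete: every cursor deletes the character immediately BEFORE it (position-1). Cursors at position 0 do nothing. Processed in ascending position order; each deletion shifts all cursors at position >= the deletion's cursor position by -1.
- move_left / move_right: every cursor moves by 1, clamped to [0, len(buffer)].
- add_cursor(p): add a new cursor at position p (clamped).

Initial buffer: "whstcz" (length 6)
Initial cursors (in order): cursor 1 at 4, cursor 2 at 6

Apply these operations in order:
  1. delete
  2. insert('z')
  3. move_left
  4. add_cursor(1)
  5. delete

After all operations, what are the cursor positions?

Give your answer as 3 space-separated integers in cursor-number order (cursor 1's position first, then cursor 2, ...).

After op 1 (delete): buffer="whsc" (len 4), cursors c1@3 c2@4, authorship ....
After op 2 (insert('z')): buffer="whszcz" (len 6), cursors c1@4 c2@6, authorship ...1.2
After op 3 (move_left): buffer="whszcz" (len 6), cursors c1@3 c2@5, authorship ...1.2
After op 4 (add_cursor(1)): buffer="whszcz" (len 6), cursors c3@1 c1@3 c2@5, authorship ...1.2
After op 5 (delete): buffer="hzz" (len 3), cursors c3@0 c1@1 c2@2, authorship .12

Answer: 1 2 0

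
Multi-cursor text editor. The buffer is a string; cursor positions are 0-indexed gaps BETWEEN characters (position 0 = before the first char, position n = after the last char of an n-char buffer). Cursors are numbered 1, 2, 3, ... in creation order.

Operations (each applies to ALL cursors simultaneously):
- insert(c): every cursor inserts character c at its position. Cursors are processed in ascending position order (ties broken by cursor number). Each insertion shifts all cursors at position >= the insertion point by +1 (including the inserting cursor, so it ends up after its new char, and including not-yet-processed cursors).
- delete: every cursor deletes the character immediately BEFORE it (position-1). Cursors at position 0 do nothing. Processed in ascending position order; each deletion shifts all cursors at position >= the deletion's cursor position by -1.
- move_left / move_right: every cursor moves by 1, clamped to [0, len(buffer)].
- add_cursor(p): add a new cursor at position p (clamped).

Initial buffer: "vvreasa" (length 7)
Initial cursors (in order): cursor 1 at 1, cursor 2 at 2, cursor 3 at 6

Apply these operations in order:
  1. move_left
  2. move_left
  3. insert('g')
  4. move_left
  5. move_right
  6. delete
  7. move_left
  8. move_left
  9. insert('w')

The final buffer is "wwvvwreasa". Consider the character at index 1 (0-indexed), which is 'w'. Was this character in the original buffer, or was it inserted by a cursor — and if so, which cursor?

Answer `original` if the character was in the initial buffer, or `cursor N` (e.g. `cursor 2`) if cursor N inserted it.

Answer: cursor 2

Derivation:
After op 1 (move_left): buffer="vvreasa" (len 7), cursors c1@0 c2@1 c3@5, authorship .......
After op 2 (move_left): buffer="vvreasa" (len 7), cursors c1@0 c2@0 c3@4, authorship .......
After op 3 (insert('g')): buffer="ggvvregasa" (len 10), cursors c1@2 c2@2 c3@7, authorship 12....3...
After op 4 (move_left): buffer="ggvvregasa" (len 10), cursors c1@1 c2@1 c3@6, authorship 12....3...
After op 5 (move_right): buffer="ggvvregasa" (len 10), cursors c1@2 c2@2 c3@7, authorship 12....3...
After op 6 (delete): buffer="vvreasa" (len 7), cursors c1@0 c2@0 c3@4, authorship .......
After op 7 (move_left): buffer="vvreasa" (len 7), cursors c1@0 c2@0 c3@3, authorship .......
After op 8 (move_left): buffer="vvreasa" (len 7), cursors c1@0 c2@0 c3@2, authorship .......
After op 9 (insert('w')): buffer="wwvvwreasa" (len 10), cursors c1@2 c2@2 c3@5, authorship 12..3.....
Authorship (.=original, N=cursor N): 1 2 . . 3 . . . . .
Index 1: author = 2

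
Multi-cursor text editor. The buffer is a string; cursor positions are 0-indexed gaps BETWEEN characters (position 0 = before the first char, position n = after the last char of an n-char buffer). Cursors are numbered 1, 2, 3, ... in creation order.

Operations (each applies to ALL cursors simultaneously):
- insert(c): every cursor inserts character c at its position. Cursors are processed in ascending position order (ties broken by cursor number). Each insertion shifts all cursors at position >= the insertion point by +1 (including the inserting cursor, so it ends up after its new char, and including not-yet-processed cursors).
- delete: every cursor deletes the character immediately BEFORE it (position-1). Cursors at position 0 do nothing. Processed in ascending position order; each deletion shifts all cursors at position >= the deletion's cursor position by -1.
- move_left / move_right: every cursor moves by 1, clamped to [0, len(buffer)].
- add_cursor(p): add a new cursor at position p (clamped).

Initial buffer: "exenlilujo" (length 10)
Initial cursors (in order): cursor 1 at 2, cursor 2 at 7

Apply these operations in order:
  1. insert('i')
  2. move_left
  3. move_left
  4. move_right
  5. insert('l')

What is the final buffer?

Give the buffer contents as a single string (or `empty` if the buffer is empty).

After op 1 (insert('i')): buffer="exienliliujo" (len 12), cursors c1@3 c2@9, authorship ..1.....2...
After op 2 (move_left): buffer="exienliliujo" (len 12), cursors c1@2 c2@8, authorship ..1.....2...
After op 3 (move_left): buffer="exienliliujo" (len 12), cursors c1@1 c2@7, authorship ..1.....2...
After op 4 (move_right): buffer="exienliliujo" (len 12), cursors c1@2 c2@8, authorship ..1.....2...
After op 5 (insert('l')): buffer="exlienlilliujo" (len 14), cursors c1@3 c2@10, authorship ..11.....22...

Answer: exlienlilliujo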